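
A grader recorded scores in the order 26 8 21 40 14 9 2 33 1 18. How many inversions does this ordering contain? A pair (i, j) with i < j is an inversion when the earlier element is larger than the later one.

There are 28 inversions.

Count, for each position, how many later elements it exceeds:
26 → 8, 21, 14, 9, 2, 1, 18 → 7
8 → 2, 1 → 2
21 → 14, 9, 2, 1, 18 → 5
40 → 14, 9, 2, 33, 1, 18 → 6
14 → 9, 2, 1 → 3
9 → 2, 1 → 2
2 → 1 → 1
33 → 1, 18 → 2
1 → none → 0
18 → none → 0
Sum: 7 + 2 + 5 + 6 + 3 + 2 + 1 + 2 + 0 + 0 = 28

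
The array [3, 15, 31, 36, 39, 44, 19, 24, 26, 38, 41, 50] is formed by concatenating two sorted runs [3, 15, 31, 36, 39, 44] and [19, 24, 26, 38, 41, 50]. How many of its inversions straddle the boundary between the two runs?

Take each right-half value and tally the left-half values above it:
r = 19: 31, 36, 39, 44 → 4
r = 24: 31, 36, 39, 44 → 4
r = 26: 31, 36, 39, 44 → 4
r = 38: 39, 44 → 2
r = 41: 44 → 1
r = 50: none → 0
Cross-inversions: 4 + 4 + 4 + 2 + 1 + 0 = 15

There are 15 split inversions.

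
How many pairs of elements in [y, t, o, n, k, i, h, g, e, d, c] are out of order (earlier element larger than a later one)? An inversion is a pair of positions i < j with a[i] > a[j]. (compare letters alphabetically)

55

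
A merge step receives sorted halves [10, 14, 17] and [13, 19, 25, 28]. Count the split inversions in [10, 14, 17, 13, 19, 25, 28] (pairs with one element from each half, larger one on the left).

Cross-inversions: 2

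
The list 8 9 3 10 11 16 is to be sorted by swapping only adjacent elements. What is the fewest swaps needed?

2

The minimum number of adjacent swaps to sort an array equals its inversion count, since every such swap removes exactly one inversion.
Count inversions — for each element, later elements that are smaller:
8: 3 → 1
9: 3 → 1
3: none → 0
10: none → 0
11: none → 0
16: none → 0
Total inversions: 1 + 1 + 0 + 0 + 0 + 0 = 2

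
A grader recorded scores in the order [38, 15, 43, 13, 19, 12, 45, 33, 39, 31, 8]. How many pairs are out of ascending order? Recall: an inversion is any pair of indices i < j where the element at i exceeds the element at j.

For each element, count later entries that are smaller:
38: 7
15: 3
43: 7
13: 2
19: 2
12: 1
45: 4
33: 2
39: 2
31: 1
8: 0
Sum: 7 + 3 + 7 + 2 + 2 + 1 + 4 + 2 + 2 + 1 + 0 = 31

31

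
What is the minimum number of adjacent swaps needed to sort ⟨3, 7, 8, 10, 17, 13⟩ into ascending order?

Minimum adjacent swaps = number of inversions (each swap of adjacent out-of-order elements removes one inversion and no swap can remove more).
Count inversions — for each element, later elements that are smaller:
3: none → 0
7: none → 0
8: none → 0
10: none → 0
17: 13 → 1
13: none → 0
Total inversions: 0 + 0 + 0 + 0 + 1 + 0 = 1

1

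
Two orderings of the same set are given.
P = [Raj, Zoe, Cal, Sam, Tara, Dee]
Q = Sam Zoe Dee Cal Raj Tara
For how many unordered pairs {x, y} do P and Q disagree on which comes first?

Assign each item its position (1..6) in the first ordering, then rewrite the second ordering as that position sequence:
positions: Raj→1, Zoe→2, Cal→3, Sam→4, Tara→5, Dee→6
second ordering as positions: [4, 2, 6, 3, 1, 5]
Discordant pairs = inversions in this position sequence.
4: 2, 3, 1 → 3
2: 1 → 1
6: 3, 1, 5 → 3
3: 1 → 1
1: 0
5: 0
Total: 3 + 1 + 3 + 1 + 0 + 0 = 8

8 disagreeing pairs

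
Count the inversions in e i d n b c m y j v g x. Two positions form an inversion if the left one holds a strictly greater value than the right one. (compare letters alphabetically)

22 inversions

For each element, count later entries that are smaller:
e → d, b, c → 3
i → d, b, c, g → 4
d → b, c → 2
n → b, c, m, j, g → 5
b → none → 0
c → none → 0
m → j, g → 2
y → j, v, g, x → 4
j → g → 1
v → g → 1
g → none → 0
x → none → 0
Sum: 3 + 4 + 2 + 5 + 0 + 0 + 2 + 4 + 1 + 1 + 0 + 0 = 22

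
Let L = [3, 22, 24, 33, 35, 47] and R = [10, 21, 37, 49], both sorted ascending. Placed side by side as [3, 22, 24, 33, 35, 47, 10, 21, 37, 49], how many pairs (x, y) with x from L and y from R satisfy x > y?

11

Count, for every r in R, how many entries of L exceed r:
r = 10: 22, 24, 33, 35, 47 → 5
r = 21: 22, 24, 33, 35, 47 → 5
r = 37: 47 → 1
r = 49: none → 0
Cross-inversions: 5 + 5 + 1 + 0 = 11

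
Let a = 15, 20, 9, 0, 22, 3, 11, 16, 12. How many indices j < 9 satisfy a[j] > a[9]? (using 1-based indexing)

4

The element at index 9 is 12.
Elements before it: 15, 20, 9, 0, 22, 3, 11, 16
Those larger than 12: 15, 20, 22, 16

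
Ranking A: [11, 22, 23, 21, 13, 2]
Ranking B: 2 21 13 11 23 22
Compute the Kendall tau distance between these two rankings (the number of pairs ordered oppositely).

12 discordant pairs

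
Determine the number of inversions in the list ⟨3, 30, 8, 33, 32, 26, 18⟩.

9

For each element, count later entries that are smaller:
3: 0
30: 3
8: 0
33: 3
32: 2
26: 1
18: 0
Sum: 0 + 3 + 0 + 3 + 2 + 1 + 0 = 9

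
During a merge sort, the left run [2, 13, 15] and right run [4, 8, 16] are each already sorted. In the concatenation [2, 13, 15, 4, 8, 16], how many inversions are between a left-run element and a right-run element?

4

For each element r of the right run, count left-run elements greater than r:
r = 4: 13, 15 → 2
r = 8: 13, 15 → 2
r = 16: none → 0
Cross-inversions: 2 + 2 + 0 = 4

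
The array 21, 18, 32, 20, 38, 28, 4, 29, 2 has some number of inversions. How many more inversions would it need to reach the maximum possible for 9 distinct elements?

15

Maximum inversions for 9 distinct elements is C(9, 2) = 9·8/2 = 36.
Current inversions — for each element, count later smaller elements:
21: 4
18: 2
32: 5
20: 2
38: 4
28: 2
4: 1
29: 1
2: 0
Current total: 4 + 2 + 5 + 2 + 4 + 2 + 1 + 1 + 0 = 21
Shortfall: 36 − 21 = 15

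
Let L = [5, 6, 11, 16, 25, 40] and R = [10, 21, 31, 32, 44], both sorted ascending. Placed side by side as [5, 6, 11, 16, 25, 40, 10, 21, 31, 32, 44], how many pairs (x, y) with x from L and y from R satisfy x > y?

8

Count, for every r in R, how many entries of L exceed r:
r = 10: 11, 16, 25, 40 → 4
r = 21: 25, 40 → 2
r = 31: 40 → 1
r = 32: 40 → 1
r = 44: none → 0
Cross-inversions: 4 + 2 + 1 + 1 + 0 = 8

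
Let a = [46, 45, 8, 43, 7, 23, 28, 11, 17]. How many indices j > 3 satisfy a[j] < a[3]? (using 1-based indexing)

The element at index 3 is 8.
Elements after it: 43, 7, 23, 28, 11, 17
Those smaller than 8: 7

1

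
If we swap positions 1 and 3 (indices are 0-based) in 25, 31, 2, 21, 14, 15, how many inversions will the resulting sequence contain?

There are 9 inversions.

Positions 1 and 3 hold 31 and 21; after swapping, the array is [25, 21, 2, 31, 14, 15].
Sweep left to right; for each value list the smaller values that follow it:
25: 4
21: 3
2: 0
31: 2
14: 0
15: 0
Sum: 4 + 3 + 0 + 2 + 0 + 0 = 9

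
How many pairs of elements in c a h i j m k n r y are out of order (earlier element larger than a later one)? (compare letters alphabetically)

2

Count, for each position, how many later elements it exceeds:
c: 1
a: 0
h: 0
i: 0
j: 0
m: 1
k: 0
n: 0
r: 0
y: 0
Sum: 1 + 0 + 0 + 0 + 0 + 1 + 0 + 0 + 0 + 0 = 2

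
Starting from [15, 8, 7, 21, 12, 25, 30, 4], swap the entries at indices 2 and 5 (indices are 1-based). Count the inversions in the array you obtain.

Positions 2 and 5 hold 8 and 12; after swapping, the array is [15, 12, 7, 21, 8, 25, 30, 4].
Element-by-element contributions:
15: 4
12: 3
7: 1
21: 2
8: 1
25: 1
30: 1
4: 0
Sum: 4 + 3 + 1 + 2 + 1 + 1 + 1 + 0 = 13

13 inversions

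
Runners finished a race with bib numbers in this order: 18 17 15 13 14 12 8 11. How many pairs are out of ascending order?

26

Count, for each position, how many later elements it exceeds:
18: 7
17: 6
15: 5
13: 3
14: 3
12: 2
8: 0
11: 0
Sum: 7 + 6 + 5 + 3 + 3 + 2 + 0 + 0 = 26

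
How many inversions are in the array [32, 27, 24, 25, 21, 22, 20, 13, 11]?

34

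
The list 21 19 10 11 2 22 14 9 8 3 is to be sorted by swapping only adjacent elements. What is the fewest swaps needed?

Adjacent swaps: 33

The minimum number of adjacent swaps to sort an array equals its inversion count, since every such swap removes exactly one inversion.
Count inversions — for each element, later elements that are smaller:
21: 19, 10, 11, 2, 14, 9, 8, 3 → 8
19: 10, 11, 2, 14, 9, 8, 3 → 7
10: 2, 9, 8, 3 → 4
11: 2, 9, 8, 3 → 4
2: none → 0
22: 14, 9, 8, 3 → 4
14: 9, 8, 3 → 3
9: 8, 3 → 2
8: 3 → 1
3: none → 0
Total inversions: 8 + 7 + 4 + 4 + 0 + 4 + 3 + 2 + 1 + 0 = 33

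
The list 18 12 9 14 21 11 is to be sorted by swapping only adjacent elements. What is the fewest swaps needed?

The minimum number of adjacent swaps to sort an array equals its inversion count, since every such swap removes exactly one inversion.
Count inversions — for each element, later elements that are smaller:
18: 12, 9, 14, 11 → 4
12: 9, 11 → 2
9: none → 0
14: 11 → 1
21: 11 → 1
11: none → 0
Total inversions: 4 + 2 + 0 + 1 + 1 + 0 = 8

Adjacent swaps: 8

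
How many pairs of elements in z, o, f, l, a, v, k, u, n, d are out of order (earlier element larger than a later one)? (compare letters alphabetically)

28

For each element, count later entries that are smaller:
z → o, f, l, a, v, k, u, n, d → 9
o → f, l, a, k, n, d → 6
f → a, d → 2
l → a, k, d → 3
a → none → 0
v → k, u, n, d → 4
k → d → 1
u → n, d → 2
n → d → 1
d → none → 0
Sum: 9 + 6 + 2 + 3 + 0 + 4 + 1 + 2 + 1 + 0 = 28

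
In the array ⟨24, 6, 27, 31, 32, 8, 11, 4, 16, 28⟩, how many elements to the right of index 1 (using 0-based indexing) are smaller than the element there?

The element at index 1 is 6.
Elements after it: 27, 31, 32, 8, 11, 4, 16, 28
Those smaller than 6: 4

1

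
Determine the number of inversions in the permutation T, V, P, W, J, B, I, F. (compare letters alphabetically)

Element-by-element contributions:
T: 5
V: 5
P: 4
W: 4
J: 3
B: 0
I: 1
F: 0
Sum: 5 + 5 + 4 + 4 + 3 + 0 + 1 + 0 = 22

22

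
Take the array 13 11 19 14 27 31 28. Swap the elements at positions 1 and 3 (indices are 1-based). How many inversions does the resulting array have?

Positions 1 and 3 hold 13 and 19; after swapping, the array is [19, 11, 13, 14, 27, 31, 28].
Count, for each position, how many later elements it exceeds:
19 → 11, 13, 14 → 3
11 → none → 0
13 → none → 0
14 → none → 0
27 → none → 0
31 → 28 → 1
28 → none → 0
Sum: 3 + 0 + 0 + 0 + 0 + 1 + 0 = 4

4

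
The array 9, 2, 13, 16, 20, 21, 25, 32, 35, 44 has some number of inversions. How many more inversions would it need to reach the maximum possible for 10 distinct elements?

Maximum inversions for 10 distinct elements is C(10, 2) = 10·9/2 = 45.
Current inversions — for each element, count later smaller elements:
9: 1
2: 0
13: 0
16: 0
20: 0
21: 0
25: 0
32: 0
35: 0
44: 0
Current total: 1 + 0 + 0 + 0 + 0 + 0 + 0 + 0 + 0 + 0 = 1
Shortfall: 45 − 1 = 44

44 inversions short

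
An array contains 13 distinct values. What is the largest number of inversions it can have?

78 inversions

The maximum occurs when the array is in strictly decreasing order: every one of the C(13, 2) pairs is inverted.
C(13, 2) = 13·12/2 = 78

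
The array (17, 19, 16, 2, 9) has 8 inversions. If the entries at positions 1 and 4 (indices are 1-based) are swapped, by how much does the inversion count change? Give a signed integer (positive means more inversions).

-3

Positions 1 and 4 hold 17 and 2; after swapping, the array is [2, 19, 16, 17, 9].
Count, for each position, how many later elements it exceeds:
2: 0
19: 3
16: 1
17: 1
9: 0
Sum: 0 + 3 + 1 + 1 + 0 = 5
Change: 5 − 8 = -3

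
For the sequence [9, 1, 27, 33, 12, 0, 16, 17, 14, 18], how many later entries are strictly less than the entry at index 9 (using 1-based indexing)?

0

The element at index 9 is 14.
Elements after it: 18
None of them are smaller than 14.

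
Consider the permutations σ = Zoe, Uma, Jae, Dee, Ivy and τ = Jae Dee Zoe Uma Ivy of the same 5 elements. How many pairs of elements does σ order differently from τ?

4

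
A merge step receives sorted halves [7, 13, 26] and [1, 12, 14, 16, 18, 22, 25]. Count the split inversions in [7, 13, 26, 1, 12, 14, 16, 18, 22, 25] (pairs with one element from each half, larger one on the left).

Count, for every r in R, how many entries of L exceed r:
r = 1: 7, 13, 26 → 3
r = 12: 13, 26 → 2
r = 14: 26 → 1
r = 16: 26 → 1
r = 18: 26 → 1
r = 22: 26 → 1
r = 25: 26 → 1
Cross-inversions: 3 + 2 + 1 + 1 + 1 + 1 + 1 = 10

10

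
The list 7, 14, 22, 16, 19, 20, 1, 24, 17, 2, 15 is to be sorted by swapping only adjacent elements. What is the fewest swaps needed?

The minimum number of adjacent swaps to sort an array equals its inversion count, since every such swap removes exactly one inversion.
Count inversions — for each element, later elements that are smaller:
7: 1, 2 → 2
14: 1, 2 → 2
22: 16, 19, 20, 1, 17, 2, 15 → 7
16: 1, 2, 15 → 3
19: 1, 17, 2, 15 → 4
20: 1, 17, 2, 15 → 4
1: none → 0
24: 17, 2, 15 → 3
17: 2, 15 → 2
2: none → 0
15: none → 0
Total inversions: 2 + 2 + 7 + 3 + 4 + 4 + 0 + 3 + 2 + 0 + 0 = 27

27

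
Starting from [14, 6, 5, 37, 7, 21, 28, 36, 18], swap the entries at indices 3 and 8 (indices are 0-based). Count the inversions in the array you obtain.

Positions 3 and 8 hold 37 and 18; after swapping, the array is [14, 6, 5, 18, 7, 21, 28, 36, 37].
Element-by-element contributions:
14: 3
6: 1
5: 0
18: 1
7: 0
21: 0
28: 0
36: 0
37: 0
Sum: 3 + 1 + 0 + 1 + 0 + 0 + 0 + 0 + 0 = 5

5 inversions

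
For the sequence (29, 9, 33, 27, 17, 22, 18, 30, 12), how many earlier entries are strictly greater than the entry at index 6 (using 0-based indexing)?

The element at index 6 is 18.
Elements before it: 29, 9, 33, 27, 17, 22
Those larger than 18: 29, 33, 27, 22

4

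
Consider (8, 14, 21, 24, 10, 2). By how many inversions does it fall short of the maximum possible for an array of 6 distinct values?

7 inversions short

Maximum inversions for 6 distinct elements is C(6, 2) = 6·5/2 = 15.
Current inversions — for each element, count later smaller elements:
8: 1
14: 2
21: 2
24: 2
10: 1
2: 0
Current total: 1 + 2 + 2 + 2 + 1 + 0 = 8
Shortfall: 15 − 8 = 7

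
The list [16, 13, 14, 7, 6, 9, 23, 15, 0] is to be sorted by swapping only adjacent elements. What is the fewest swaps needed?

22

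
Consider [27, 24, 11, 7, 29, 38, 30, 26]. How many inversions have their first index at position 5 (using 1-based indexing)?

1 such element

The element at index 5 is 29.
Elements after it: 38, 30, 26
Those smaller than 29: 26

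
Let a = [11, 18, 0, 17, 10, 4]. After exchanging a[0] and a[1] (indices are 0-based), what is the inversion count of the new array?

Positions 0 and 1 hold 11 and 18; after swapping, the array is [18, 11, 0, 17, 10, 4].
Element-by-element contributions:
18 → 11, 0, 17, 10, 4 → 5
11 → 0, 10, 4 → 3
0 → none → 0
17 → 10, 4 → 2
10 → 4 → 1
4 → none → 0
Sum: 5 + 3 + 0 + 2 + 1 + 0 = 11

11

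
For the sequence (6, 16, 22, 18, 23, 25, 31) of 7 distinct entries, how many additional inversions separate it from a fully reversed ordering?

20

Maximum inversions for 7 distinct elements is C(7, 2) = 7·6/2 = 21.
Current inversions — for each element, count later smaller elements:
6: 0
16: 0
22: 1
18: 0
23: 0
25: 0
31: 0
Current total: 0 + 0 + 1 + 0 + 0 + 0 + 0 = 1
Shortfall: 21 − 1 = 20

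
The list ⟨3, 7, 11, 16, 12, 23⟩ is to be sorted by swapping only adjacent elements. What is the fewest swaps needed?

1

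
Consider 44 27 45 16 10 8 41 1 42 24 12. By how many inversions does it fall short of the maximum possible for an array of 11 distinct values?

19 inversions short

Maximum inversions for 11 distinct elements is C(11, 2) = 11·10/2 = 55.
Current inversions — for each element, count later smaller elements:
44: 9
27: 6
45: 8
16: 4
10: 2
8: 1
41: 3
1: 0
42: 2
24: 1
12: 0
Current total: 9 + 6 + 8 + 4 + 2 + 1 + 3 + 0 + 2 + 1 + 0 = 36
Shortfall: 55 − 36 = 19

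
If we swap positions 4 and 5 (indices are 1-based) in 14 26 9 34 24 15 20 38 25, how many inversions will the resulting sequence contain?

12

Positions 4 and 5 hold 34 and 24; after swapping, the array is [14, 26, 9, 24, 34, 15, 20, 38, 25].
Count, for each position, how many later elements it exceeds:
14: 1
26: 5
9: 0
24: 2
34: 3
15: 0
20: 0
38: 1
25: 0
Sum: 1 + 5 + 0 + 2 + 3 + 0 + 0 + 1 + 0 = 12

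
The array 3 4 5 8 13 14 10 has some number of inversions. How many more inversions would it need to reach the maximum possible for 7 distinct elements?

Maximum inversions for 7 distinct elements is C(7, 2) = 7·6/2 = 21.
Current inversions — for each element, count later smaller elements:
3: 0
4: 0
5: 0
8: 0
13: 1
14: 1
10: 0
Current total: 0 + 0 + 0 + 0 + 1 + 1 + 0 = 2
Shortfall: 21 − 2 = 19

19 inversions short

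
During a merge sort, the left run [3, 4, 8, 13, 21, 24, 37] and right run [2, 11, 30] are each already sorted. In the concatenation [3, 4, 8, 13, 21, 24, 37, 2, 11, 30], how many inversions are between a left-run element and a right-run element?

12 cross-inversions

Take each right-half value and tally the left-half values above it:
r = 2: 3, 4, 8, 13, 21, 24, 37 → 7
r = 11: 13, 21, 24, 37 → 4
r = 30: 37 → 1
Cross-inversions: 7 + 4 + 1 = 12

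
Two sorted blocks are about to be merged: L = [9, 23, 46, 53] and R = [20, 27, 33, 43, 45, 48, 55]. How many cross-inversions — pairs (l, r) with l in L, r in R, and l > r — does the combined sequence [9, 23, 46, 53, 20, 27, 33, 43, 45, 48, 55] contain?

12 split inversions

Count, for every r in R, how many entries of L exceed r:
r = 20: 23, 46, 53 → 3
r = 27: 46, 53 → 2
r = 33: 46, 53 → 2
r = 43: 46, 53 → 2
r = 45: 46, 53 → 2
r = 48: 53 → 1
r = 55: none → 0
Cross-inversions: 3 + 2 + 2 + 2 + 2 + 1 + 0 = 12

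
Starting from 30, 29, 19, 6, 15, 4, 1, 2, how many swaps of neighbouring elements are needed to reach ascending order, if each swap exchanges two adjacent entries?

26

Minimum adjacent swaps = number of inversions (each swap of adjacent out-of-order elements removes one inversion and no swap can remove more).
Count inversions — for each element, later elements that are smaller:
30: 29, 19, 6, 15, 4, 1, 2 → 7
29: 19, 6, 15, 4, 1, 2 → 6
19: 6, 15, 4, 1, 2 → 5
6: 4, 1, 2 → 3
15: 4, 1, 2 → 3
4: 1, 2 → 2
1: none → 0
2: none → 0
Total inversions: 7 + 6 + 5 + 3 + 3 + 2 + 0 + 0 = 26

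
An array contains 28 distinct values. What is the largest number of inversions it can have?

378

The maximum occurs when the array is in strictly decreasing order: every one of the C(28, 2) pairs is inverted.
C(28, 2) = 28·27/2 = 378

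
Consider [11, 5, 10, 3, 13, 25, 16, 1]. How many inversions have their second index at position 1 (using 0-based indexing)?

The element at index 1 is 5.
Elements before it: 11
Those larger than 5: 11

1 such element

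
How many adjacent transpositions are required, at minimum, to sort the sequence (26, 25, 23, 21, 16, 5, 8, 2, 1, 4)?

42 swaps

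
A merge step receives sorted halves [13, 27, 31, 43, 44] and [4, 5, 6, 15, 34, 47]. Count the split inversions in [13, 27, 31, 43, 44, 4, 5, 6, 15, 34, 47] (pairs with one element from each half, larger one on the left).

21

Count, for every r in R, how many entries of L exceed r:
r = 4: 13, 27, 31, 43, 44 → 5
r = 5: 13, 27, 31, 43, 44 → 5
r = 6: 13, 27, 31, 43, 44 → 5
r = 15: 27, 31, 43, 44 → 4
r = 34: 43, 44 → 2
r = 47: none → 0
Cross-inversions: 5 + 5 + 5 + 4 + 2 + 0 = 21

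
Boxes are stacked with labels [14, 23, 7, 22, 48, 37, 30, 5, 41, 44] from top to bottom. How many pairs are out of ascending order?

Element-by-element contributions:
14: 2
23: 3
7: 1
22: 1
48: 5
37: 2
30: 1
5: 0
41: 0
44: 0
Sum: 2 + 3 + 1 + 1 + 5 + 2 + 1 + 0 + 0 + 0 = 15

15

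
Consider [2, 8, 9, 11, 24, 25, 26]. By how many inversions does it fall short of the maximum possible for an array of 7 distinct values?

21

Maximum inversions for 7 distinct elements is C(7, 2) = 7·6/2 = 21.
Current inversions — for each element, count later smaller elements:
2: 0
8: 0
9: 0
11: 0
24: 0
25: 0
26: 0
Current total: 0 + 0 + 0 + 0 + 0 + 0 + 0 = 0
Shortfall: 21 − 0 = 21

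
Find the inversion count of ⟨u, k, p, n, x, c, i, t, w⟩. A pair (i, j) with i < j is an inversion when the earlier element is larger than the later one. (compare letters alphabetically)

Inversions: 17

For each element, count later entries that are smaller:
u → k, p, n, c, i, t → 6
k → c, i → 2
p → n, c, i → 3
n → c, i → 2
x → c, i, t, w → 4
c → none → 0
i → none → 0
t → none → 0
w → none → 0
Sum: 6 + 2 + 3 + 2 + 4 + 0 + 0 + 0 + 0 = 17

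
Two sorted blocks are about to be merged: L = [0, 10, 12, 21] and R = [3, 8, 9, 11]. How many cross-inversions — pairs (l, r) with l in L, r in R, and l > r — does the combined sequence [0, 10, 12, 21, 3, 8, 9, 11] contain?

Split inversions: 11

Take each right-half value and tally the left-half values above it:
r = 3: 10, 12, 21 → 3
r = 8: 10, 12, 21 → 3
r = 9: 10, 12, 21 → 3
r = 11: 12, 21 → 2
Cross-inversions: 3 + 3 + 3 + 2 = 11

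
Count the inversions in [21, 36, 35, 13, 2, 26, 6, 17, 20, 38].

Count, for each position, how many later elements it exceeds:
21 → 13, 2, 6, 17, 20 → 5
36 → 35, 13, 2, 26, 6, 17, 20 → 7
35 → 13, 2, 26, 6, 17, 20 → 6
13 → 2, 6 → 2
2 → none → 0
26 → 6, 17, 20 → 3
6 → none → 0
17 → none → 0
20 → none → 0
38 → none → 0
Sum: 5 + 7 + 6 + 2 + 0 + 3 + 0 + 0 + 0 + 0 = 23

Inversions: 23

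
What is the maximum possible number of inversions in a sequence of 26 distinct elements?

325

A reversed (strictly descending) arrangement makes every pair an inversion, giving C(26, 2) inversions.
C(26, 2) = 26·25/2 = 325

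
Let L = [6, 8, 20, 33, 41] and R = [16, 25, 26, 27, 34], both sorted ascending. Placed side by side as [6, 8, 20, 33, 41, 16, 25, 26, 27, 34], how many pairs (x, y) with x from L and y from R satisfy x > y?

Take each right-half value and tally the left-half values above it:
r = 16: 20, 33, 41 → 3
r = 25: 33, 41 → 2
r = 26: 33, 41 → 2
r = 27: 33, 41 → 2
r = 34: 41 → 1
Cross-inversions: 3 + 2 + 2 + 2 + 1 = 10

10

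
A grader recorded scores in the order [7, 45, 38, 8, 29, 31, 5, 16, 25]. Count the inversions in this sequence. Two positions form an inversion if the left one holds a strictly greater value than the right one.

Out-of-order pairs: 21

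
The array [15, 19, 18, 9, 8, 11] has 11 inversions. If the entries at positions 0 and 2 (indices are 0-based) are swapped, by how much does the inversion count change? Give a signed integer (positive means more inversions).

+1

Positions 0 and 2 hold 15 and 18; after swapping, the array is [18, 19, 15, 9, 8, 11].
Element-by-element contributions:
18 → 15, 9, 8, 11 → 4
19 → 15, 9, 8, 11 → 4
15 → 9, 8, 11 → 3
9 → 8 → 1
8 → none → 0
11 → none → 0
Sum: 4 + 4 + 3 + 1 + 0 + 0 = 12
Change: 12 − 11 = +1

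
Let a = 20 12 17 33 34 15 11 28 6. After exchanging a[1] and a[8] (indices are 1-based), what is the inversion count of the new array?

23

Positions 1 and 8 hold 20 and 28; after swapping, the array is [28, 12, 17, 33, 34, 15, 11, 20, 6].
Count, for each position, how many later elements it exceeds:
28 → 12, 17, 15, 11, 20, 6 → 6
12 → 11, 6 → 2
17 → 15, 11, 6 → 3
33 → 15, 11, 20, 6 → 4
34 → 15, 11, 20, 6 → 4
15 → 11, 6 → 2
11 → 6 → 1
20 → 6 → 1
6 → none → 0
Sum: 6 + 2 + 3 + 4 + 4 + 2 + 1 + 1 + 0 = 23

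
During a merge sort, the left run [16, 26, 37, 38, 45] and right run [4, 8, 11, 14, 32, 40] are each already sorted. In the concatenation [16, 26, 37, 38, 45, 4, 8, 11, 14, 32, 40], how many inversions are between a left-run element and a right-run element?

24 cross-inversions

Count, for every r in R, how many entries of L exceed r:
r = 4: 16, 26, 37, 38, 45 → 5
r = 8: 16, 26, 37, 38, 45 → 5
r = 11: 16, 26, 37, 38, 45 → 5
r = 14: 16, 26, 37, 38, 45 → 5
r = 32: 37, 38, 45 → 3
r = 40: 45 → 1
Cross-inversions: 5 + 5 + 5 + 5 + 3 + 1 = 24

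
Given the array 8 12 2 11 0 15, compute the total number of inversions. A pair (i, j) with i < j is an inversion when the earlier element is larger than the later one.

7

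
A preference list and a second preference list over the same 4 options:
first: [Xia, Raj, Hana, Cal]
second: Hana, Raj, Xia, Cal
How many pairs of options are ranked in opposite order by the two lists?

3

Assign each item its position (1..4) in the first ordering, then rewrite the second ordering as that position sequence:
positions: Xia→1, Raj→2, Hana→3, Cal→4
second ordering as positions: [3, 2, 1, 4]
Discordant pairs = inversions in this position sequence.
3: 2, 1 → 2
2: 1 → 1
1: 0
4: 0
Total: 2 + 1 + 0 + 0 = 3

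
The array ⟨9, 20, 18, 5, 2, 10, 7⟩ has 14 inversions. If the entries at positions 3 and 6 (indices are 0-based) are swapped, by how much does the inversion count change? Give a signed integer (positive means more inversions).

+1

Positions 3 and 6 hold 5 and 7; after swapping, the array is [9, 20, 18, 7, 2, 10, 5].
For each element, count later entries that are smaller:
9: 3
20: 5
18: 4
7: 2
2: 0
10: 1
5: 0
Sum: 3 + 5 + 4 + 2 + 0 + 1 + 0 = 15
Change: 15 − 14 = +1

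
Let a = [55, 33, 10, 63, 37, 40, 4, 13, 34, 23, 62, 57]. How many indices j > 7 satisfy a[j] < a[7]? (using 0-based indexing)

0

The element at index 7 is 13.
Elements after it: 34, 23, 62, 57
None of them are smaller than 13.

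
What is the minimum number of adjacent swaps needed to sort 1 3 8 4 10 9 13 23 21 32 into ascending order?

Each adjacent swap fixes exactly one inversion, so the minimum swap count equals the number of inversions.
Count inversions — for each element, later elements that are smaller:
1: none → 0
3: none → 0
8: 4 → 1
4: none → 0
10: 9 → 1
9: none → 0
13: none → 0
23: 21 → 1
21: none → 0
32: none → 0
Total inversions: 0 + 0 + 1 + 0 + 1 + 0 + 0 + 1 + 0 + 0 = 3

There are 3 adjacent swaps.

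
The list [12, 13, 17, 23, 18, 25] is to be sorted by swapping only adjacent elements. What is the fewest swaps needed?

There is 1 adjacent swap.

The minimum number of adjacent swaps to sort an array equals its inversion count, since every such swap removes exactly one inversion.
Count inversions — for each element, later elements that are smaller:
12: none → 0
13: none → 0
17: none → 0
23: 18 → 1
18: none → 0
25: none → 0
Total inversions: 0 + 0 + 0 + 1 + 0 + 0 = 1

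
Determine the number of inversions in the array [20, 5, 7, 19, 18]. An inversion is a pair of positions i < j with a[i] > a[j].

Inversions: 5

Out-of-order index pairs (0-indexed):
(0,1): 20 > 5
(0,2): 20 > 7
(0,3): 20 > 19
(0,4): 20 > 18
(3,4): 19 > 18
That's 5 pairs.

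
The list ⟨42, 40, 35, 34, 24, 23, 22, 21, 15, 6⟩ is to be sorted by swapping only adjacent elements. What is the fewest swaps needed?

45

Minimum adjacent swaps = number of inversions (each swap of adjacent out-of-order elements removes one inversion and no swap can remove more).
Count inversions — for each element, later elements that are smaller:
42: 40, 35, 34, 24, 23, 22, 21, 15, 6 → 9
40: 35, 34, 24, 23, 22, 21, 15, 6 → 8
35: 34, 24, 23, 22, 21, 15, 6 → 7
34: 24, 23, 22, 21, 15, 6 → 6
24: 23, 22, 21, 15, 6 → 5
23: 22, 21, 15, 6 → 4
22: 21, 15, 6 → 3
21: 15, 6 → 2
15: 6 → 1
6: none → 0
Total inversions: 9 + 8 + 7 + 6 + 5 + 4 + 3 + 2 + 1 + 0 = 45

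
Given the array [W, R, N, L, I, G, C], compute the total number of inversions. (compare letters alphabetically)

Count, for each position, how many later elements it exceeds:
W: 6
R: 5
N: 4
L: 3
I: 2
G: 1
C: 0
Sum: 6 + 5 + 4 + 3 + 2 + 1 + 0 = 21

21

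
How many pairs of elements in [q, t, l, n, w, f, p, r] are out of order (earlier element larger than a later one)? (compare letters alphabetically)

14 inversions

Count, for each position, how many later elements it exceeds:
q → l, n, f, p → 4
t → l, n, f, p, r → 5
l → f → 1
n → f → 1
w → f, p, r → 3
f → none → 0
p → none → 0
r → none → 0
Sum: 4 + 5 + 1 + 1 + 3 + 0 + 0 + 0 = 14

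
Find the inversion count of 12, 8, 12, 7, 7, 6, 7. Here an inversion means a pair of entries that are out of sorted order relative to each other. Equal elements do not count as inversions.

Inversions: 15

For each element, count later entries that are smaller:
12: 5
8: 4
12: 4
7: 1
7: 1
6: 0
7: 0
Sum: 5 + 4 + 4 + 1 + 1 + 0 + 0 = 15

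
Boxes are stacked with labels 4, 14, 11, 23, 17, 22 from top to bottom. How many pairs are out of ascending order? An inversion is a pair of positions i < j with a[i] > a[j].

3

For each element, count later entries that are smaller:
4 → none → 0
14 → 11 → 1
11 → none → 0
23 → 17, 22 → 2
17 → none → 0
22 → none → 0
Sum: 0 + 1 + 0 + 2 + 0 + 0 = 3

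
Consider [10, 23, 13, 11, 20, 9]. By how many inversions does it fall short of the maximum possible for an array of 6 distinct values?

6

Maximum inversions for 6 distinct elements is C(6, 2) = 6·5/2 = 15.
Current inversions — for each element, count later smaller elements:
10: 1
23: 4
13: 2
11: 1
20: 1
9: 0
Current total: 1 + 4 + 2 + 1 + 1 + 0 = 9
Shortfall: 15 − 9 = 6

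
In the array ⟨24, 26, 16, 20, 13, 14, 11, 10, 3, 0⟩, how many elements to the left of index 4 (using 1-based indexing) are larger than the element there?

2 such elements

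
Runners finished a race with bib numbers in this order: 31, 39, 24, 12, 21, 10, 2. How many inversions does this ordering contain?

There are 19 out-of-order pairs.

Count, for each position, how many later elements it exceeds:
31: 5
39: 5
24: 4
12: 2
21: 2
10: 1
2: 0
Sum: 5 + 5 + 4 + 2 + 2 + 1 + 0 = 19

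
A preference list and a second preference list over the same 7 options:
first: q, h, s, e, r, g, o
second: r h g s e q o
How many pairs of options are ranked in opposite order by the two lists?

Assign each item its position (1..7) in the first ordering, then rewrite the second ordering as that position sequence:
positions: q→1, h→2, s→3, e→4, r→5, g→6, o→7
second ordering as positions: [5, 2, 6, 3, 4, 1, 7]
Discordant pairs = inversions in this position sequence.
5: 2, 3, 4, 1 → 4
2: 1 → 1
6: 3, 4, 1 → 3
3: 1 → 1
4: 1 → 1
1: 0
7: 0
Total: 4 + 1 + 3 + 1 + 1 + 0 + 0 = 10

10 pairs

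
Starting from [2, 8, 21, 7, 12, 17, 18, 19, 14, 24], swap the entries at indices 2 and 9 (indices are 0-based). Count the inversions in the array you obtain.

Positions 2 and 9 hold 21 and 24; after swapping, the array is [2, 8, 24, 7, 12, 17, 18, 19, 14, 21].
Count, for each position, how many later elements it exceeds:
2 → none → 0
8 → 7 → 1
24 → 7, 12, 17, 18, 19, 14, 21 → 7
7 → none → 0
12 → none → 0
17 → 14 → 1
18 → 14 → 1
19 → 14 → 1
14 → none → 0
21 → none → 0
Sum: 0 + 1 + 7 + 0 + 0 + 1 + 1 + 1 + 0 + 0 = 11

11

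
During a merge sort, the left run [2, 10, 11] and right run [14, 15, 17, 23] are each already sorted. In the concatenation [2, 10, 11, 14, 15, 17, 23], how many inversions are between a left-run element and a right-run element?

For each element r of the right run, count left-run elements greater than r:
r = 14: none → 0
r = 15: none → 0
r = 17: none → 0
r = 23: none → 0
Cross-inversions: 0 + 0 + 0 + 0 = 0

0 split inversions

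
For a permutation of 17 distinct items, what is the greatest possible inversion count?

136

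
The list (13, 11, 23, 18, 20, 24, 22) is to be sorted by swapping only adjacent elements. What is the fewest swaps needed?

5

Each adjacent swap fixes exactly one inversion, so the minimum swap count equals the number of inversions.
Count inversions — for each element, later elements that are smaller:
13: 11 → 1
11: none → 0
23: 18, 20, 22 → 3
18: none → 0
20: none → 0
24: 22 → 1
22: none → 0
Total inversions: 1 + 0 + 3 + 0 + 0 + 1 + 0 = 5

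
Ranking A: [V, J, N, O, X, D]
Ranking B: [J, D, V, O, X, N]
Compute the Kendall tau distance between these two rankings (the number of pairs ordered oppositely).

Assign each item its position (1..6) in the first ordering, then rewrite the second ordering as that position sequence:
positions: V→1, J→2, N→3, O→4, X→5, D→6
second ordering as positions: [2, 6, 1, 4, 5, 3]
Discordant pairs = inversions in this position sequence.
2: 1 → 1
6: 1, 4, 5, 3 → 4
1: 0
4: 3 → 1
5: 3 → 1
3: 0
Total: 1 + 4 + 0 + 1 + 1 + 0 = 7

There are 7 discordant pairs.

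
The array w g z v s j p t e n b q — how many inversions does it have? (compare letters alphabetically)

Sweep left to right; for each value list the smaller values that follow it:
w → g, v, s, j, p, t, e, n, b, q → 10
g → e, b → 2
z → v, s, j, p, t, e, n, b, q → 9
v → s, j, p, t, e, n, b, q → 8
s → j, p, e, n, b, q → 6
j → e, b → 2
p → e, n, b → 3
t → e, n, b, q → 4
e → b → 1
n → b → 1
b → none → 0
q → none → 0
Sum: 10 + 2 + 9 + 8 + 6 + 2 + 3 + 4 + 1 + 1 + 0 + 0 = 46

46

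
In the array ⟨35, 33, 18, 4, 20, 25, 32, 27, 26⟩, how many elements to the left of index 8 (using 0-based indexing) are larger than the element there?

4

The element at index 8 is 26.
Elements before it: 35, 33, 18, 4, 20, 25, 32, 27
Those larger than 26: 35, 33, 32, 27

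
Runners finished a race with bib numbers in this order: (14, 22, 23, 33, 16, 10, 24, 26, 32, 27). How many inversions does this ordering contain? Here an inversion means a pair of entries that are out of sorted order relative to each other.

For each element, count later entries that are smaller:
14: 1
22: 2
23: 2
33: 6
16: 1
10: 0
24: 0
26: 0
32: 1
27: 0
Sum: 1 + 2 + 2 + 6 + 1 + 0 + 0 + 0 + 1 + 0 = 13

13 inversions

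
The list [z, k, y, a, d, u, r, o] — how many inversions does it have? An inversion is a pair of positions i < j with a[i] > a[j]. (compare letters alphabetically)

17

Count, for each position, how many later elements it exceeds:
z → k, y, a, d, u, r, o → 7
k → a, d → 2
y → a, d, u, r, o → 5
a → none → 0
d → none → 0
u → r, o → 2
r → o → 1
o → none → 0
Sum: 7 + 2 + 5 + 0 + 0 + 2 + 1 + 0 = 17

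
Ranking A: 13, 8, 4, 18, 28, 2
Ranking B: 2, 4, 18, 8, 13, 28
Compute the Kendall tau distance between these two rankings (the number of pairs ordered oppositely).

10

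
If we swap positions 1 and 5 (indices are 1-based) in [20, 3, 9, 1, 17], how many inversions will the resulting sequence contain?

There are 5 inversions.

Positions 1 and 5 hold 20 and 17; after swapping, the array is [17, 3, 9, 1, 20].
For each element, count later entries that are smaller:
17 → 3, 9, 1 → 3
3 → 1 → 1
9 → 1 → 1
1 → none → 0
20 → none → 0
Sum: 3 + 1 + 1 + 0 + 0 = 5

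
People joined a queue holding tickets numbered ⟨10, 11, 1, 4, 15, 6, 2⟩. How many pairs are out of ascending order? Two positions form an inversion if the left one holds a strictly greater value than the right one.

Inversion pairs (indices are 1-based):
(1,3): 10 > 1
(1,4): 10 > 4
(1,6): 10 > 6
(1,7): 10 > 2
(2,3): 11 > 1
(2,4): 11 > 4
(2,6): 11 > 6
(2,7): 11 > 2
(4,7): 4 > 2
(5,6): 15 > 6
(5,7): 15 > 2
(6,7): 6 > 2
That's 12 pairs.

12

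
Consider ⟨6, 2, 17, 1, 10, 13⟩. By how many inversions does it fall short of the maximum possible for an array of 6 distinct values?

9

Maximum inversions for 6 distinct elements is C(6, 2) = 6·5/2 = 15.
Current inversions — for each element, count later smaller elements:
6: 2
2: 1
17: 3
1: 0
10: 0
13: 0
Current total: 2 + 1 + 3 + 0 + 0 + 0 = 6
Shortfall: 15 − 6 = 9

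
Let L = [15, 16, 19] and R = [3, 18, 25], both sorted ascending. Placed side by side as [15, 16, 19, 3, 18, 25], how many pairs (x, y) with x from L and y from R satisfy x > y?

Take each right-half value and tally the left-half values above it:
r = 3: 15, 16, 19 → 3
r = 18: 19 → 1
r = 25: none → 0
Cross-inversions: 3 + 1 + 0 = 4

There are 4 cross-inversions.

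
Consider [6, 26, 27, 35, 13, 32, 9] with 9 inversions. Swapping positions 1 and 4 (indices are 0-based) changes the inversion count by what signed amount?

-1

Positions 1 and 4 hold 26 and 13; after swapping, the array is [6, 13, 27, 35, 26, 32, 9].
Element-by-element contributions:
6 → none → 0
13 → 9 → 1
27 → 26, 9 → 2
35 → 26, 32, 9 → 3
26 → 9 → 1
32 → 9 → 1
9 → none → 0
Sum: 0 + 1 + 2 + 3 + 1 + 1 + 0 = 8
Change: 8 − 9 = -1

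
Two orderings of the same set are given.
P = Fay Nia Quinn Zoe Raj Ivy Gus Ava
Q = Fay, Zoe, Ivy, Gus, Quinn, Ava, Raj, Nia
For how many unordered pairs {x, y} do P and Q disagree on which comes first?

12

Assign each item its position (1..8) in the first ordering, then rewrite the second ordering as that position sequence:
positions: Fay→1, Nia→2, Quinn→3, Zoe→4, Raj→5, Ivy→6, Gus→7, Ava→8
second ordering as positions: [1, 4, 6, 7, 3, 8, 5, 2]
Discordant pairs = inversions in this position sequence.
1: 0
4: 3, 2 → 2
6: 3, 5, 2 → 3
7: 3, 5, 2 → 3
3: 2 → 1
8: 5, 2 → 2
5: 2 → 1
2: 0
Total: 0 + 2 + 3 + 3 + 1 + 2 + 1 + 0 = 12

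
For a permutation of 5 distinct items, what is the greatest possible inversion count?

10

A reversed (strictly descending) arrangement makes every pair an inversion, giving C(5, 2) inversions.
C(5, 2) = 5·4/2 = 10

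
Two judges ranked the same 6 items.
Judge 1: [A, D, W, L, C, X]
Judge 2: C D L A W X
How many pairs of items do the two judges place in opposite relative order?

Assign each item its position (1..6) in the first ordering, then rewrite the second ordering as that position sequence:
positions: A→1, D→2, W→3, L→4, C→5, X→6
second ordering as positions: [5, 2, 4, 1, 3, 6]
Discordant pairs = inversions in this position sequence.
5: 2, 4, 1, 3 → 4
2: 1 → 1
4: 1, 3 → 2
1: 0
3: 0
6: 0
Total: 4 + 1 + 2 + 0 + 0 + 0 = 7

There are 7 discordant pairs.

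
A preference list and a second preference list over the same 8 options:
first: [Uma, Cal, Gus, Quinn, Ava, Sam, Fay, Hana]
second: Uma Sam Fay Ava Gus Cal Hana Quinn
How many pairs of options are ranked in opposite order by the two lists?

Pairs: 13

Assign each item its position (1..8) in the first ordering, then rewrite the second ordering as that position sequence:
positions: Uma→1, Cal→2, Gus→3, Quinn→4, Ava→5, Sam→6, Fay→7, Hana→8
second ordering as positions: [1, 6, 7, 5, 3, 2, 8, 4]
Discordant pairs = inversions in this position sequence.
1: 0
6: 5, 3, 2, 4 → 4
7: 5, 3, 2, 4 → 4
5: 3, 2, 4 → 3
3: 2 → 1
2: 0
8: 4 → 1
4: 0
Total: 0 + 4 + 4 + 3 + 1 + 0 + 1 + 0 = 13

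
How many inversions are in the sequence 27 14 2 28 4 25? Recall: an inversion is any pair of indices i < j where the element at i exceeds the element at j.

8

Count, for each position, how many later elements it exceeds:
27 → 14, 2, 4, 25 → 4
14 → 2, 4 → 2
2 → none → 0
28 → 4, 25 → 2
4 → none → 0
25 → none → 0
Sum: 4 + 2 + 0 + 2 + 0 + 0 = 8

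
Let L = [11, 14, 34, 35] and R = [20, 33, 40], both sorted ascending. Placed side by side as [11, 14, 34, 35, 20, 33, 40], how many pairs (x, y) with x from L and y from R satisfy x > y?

4 cross-inversions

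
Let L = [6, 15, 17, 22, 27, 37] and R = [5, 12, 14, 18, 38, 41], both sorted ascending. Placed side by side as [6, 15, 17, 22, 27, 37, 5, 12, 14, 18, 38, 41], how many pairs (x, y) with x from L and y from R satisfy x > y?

For each element r of the right run, count left-run elements greater than r:
r = 5: 6, 15, 17, 22, 27, 37 → 6
r = 12: 15, 17, 22, 27, 37 → 5
r = 14: 15, 17, 22, 27, 37 → 5
r = 18: 22, 27, 37 → 3
r = 38: none → 0
r = 41: none → 0
Cross-inversions: 6 + 5 + 5 + 3 + 0 + 0 = 19

Cross-inversions: 19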